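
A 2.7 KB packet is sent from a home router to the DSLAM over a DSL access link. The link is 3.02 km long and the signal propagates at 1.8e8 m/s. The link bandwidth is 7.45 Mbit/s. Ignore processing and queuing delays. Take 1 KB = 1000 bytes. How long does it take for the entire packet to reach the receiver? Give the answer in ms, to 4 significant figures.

L = 21600 bits.
Transmission delay = L/R = 21600 / 7450000 = 2.89933 ms.
Propagation delay = d/s = 3020 m / 180000000 m/s = 0.0167778 ms.
Total = 2.916 ms.

2.916 ms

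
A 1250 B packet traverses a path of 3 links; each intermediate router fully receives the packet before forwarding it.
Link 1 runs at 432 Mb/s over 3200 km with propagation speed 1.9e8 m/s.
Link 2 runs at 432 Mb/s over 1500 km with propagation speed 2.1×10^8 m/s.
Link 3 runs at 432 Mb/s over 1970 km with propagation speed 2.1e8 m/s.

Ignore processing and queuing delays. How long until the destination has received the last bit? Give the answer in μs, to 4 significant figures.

33440 μs

L = 1250 × 8 = 10000 bits.
Transmission delay per hop = L/R = 10000/432000000 = 23.1481 μs; 3 hops → 69.4444 μs.
Propagation delays (d/s per hop): 16842.1, 7142.86, 9380.95 μs; sum = 33365.9 μs.
End-to-end = 33440 μs.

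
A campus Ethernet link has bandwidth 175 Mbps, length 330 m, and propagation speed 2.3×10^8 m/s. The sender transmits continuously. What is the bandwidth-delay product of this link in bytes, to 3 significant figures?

Propagation delay = 330 / 2.3e+08 = 1.43478e-06 s.
BDP = R × t_prop = 175000000 × 1.43478e-06 = 251.087 bits.
In bytes: 251.087/8 = 31.4 bytes.

31.4 bytes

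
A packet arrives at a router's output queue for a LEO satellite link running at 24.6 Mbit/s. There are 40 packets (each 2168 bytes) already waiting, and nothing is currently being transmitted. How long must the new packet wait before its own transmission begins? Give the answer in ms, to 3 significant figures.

Each queued packet: L/R = 17344/24600000 = 0.705041 ms.
40 queued → 28.2016 ms.
Queuing delay = 28.2 ms.

28.2 ms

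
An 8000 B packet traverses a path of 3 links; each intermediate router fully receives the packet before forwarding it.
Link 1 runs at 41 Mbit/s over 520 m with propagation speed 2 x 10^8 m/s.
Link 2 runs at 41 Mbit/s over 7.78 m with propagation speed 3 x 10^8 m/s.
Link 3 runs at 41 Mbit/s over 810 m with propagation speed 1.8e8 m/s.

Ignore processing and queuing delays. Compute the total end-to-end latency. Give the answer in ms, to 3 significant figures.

L = 8000 × 8 = 64000 bits.
Transmission delay per hop = L/R = 64000/41000000 = 1.56098 ms; 3 hops → 4.68293 ms.
Propagation delays (d/s per hop): 0.0026, 2.59333e-05, 0.0045 ms; sum = 0.00712593 ms.
End-to-end = 4.69 ms.

4.69 ms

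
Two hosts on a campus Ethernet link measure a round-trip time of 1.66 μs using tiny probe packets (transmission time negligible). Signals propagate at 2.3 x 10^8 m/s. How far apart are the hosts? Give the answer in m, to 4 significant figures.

One-way propagation = RTT/2 = 0.83 μs.
d = s × t = 2.3e+08 × 8.3e-07 = 190.9 m.

190.9 m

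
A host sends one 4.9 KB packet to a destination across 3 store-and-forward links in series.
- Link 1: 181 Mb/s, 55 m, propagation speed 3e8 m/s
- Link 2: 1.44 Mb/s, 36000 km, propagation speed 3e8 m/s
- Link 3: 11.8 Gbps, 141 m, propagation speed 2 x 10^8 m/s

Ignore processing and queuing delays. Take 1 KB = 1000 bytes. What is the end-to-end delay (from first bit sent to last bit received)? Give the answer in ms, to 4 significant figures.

147.4 ms

L = 39200 bits.
Transmission delays (L/R per hop): 0.216575, 27.2222, 0.00332203 ms; sum = 27.4421 ms.
Propagation delays (d/s per hop): 0.000183333, 120, 0.000705 ms; sum = 120.001 ms.
End-to-end = 147.4 ms.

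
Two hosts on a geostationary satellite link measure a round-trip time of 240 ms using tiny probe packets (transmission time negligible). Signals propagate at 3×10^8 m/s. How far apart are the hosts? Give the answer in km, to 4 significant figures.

One-way propagation = RTT/2 = 120 ms.
d = s × t = 300000000 × 0.12 = 36000 km.

36000 km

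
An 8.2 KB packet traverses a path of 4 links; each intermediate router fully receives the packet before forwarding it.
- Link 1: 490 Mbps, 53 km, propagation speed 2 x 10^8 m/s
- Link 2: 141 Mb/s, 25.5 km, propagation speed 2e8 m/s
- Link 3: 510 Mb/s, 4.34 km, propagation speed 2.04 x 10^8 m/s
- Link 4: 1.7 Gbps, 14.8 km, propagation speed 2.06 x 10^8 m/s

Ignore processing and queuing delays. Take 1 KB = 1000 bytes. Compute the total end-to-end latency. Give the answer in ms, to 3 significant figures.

1.25 ms

L = 65600 bits.
Transmission delays (L/R per hop): 0.133878, 0.465248, 0.128627, 0.0385882 ms; sum = 0.766341 ms.
Propagation delays (d/s per hop): 0.265, 0.1275, 0.0212745, 0.0718447 ms; sum = 0.485619 ms.
End-to-end = 1.25 ms.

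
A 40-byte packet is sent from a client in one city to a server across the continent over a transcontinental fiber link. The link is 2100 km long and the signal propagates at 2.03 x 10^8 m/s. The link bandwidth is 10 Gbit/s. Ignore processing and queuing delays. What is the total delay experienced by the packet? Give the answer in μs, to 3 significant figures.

L = 40 × 8 = 320 bits.
Transmission delay = L/R = 320 / 10000000000 = 0.032 μs.
Propagation delay = d/s = 2100000 m / 2.03e+08 m/s = 10344.8 μs.
Total = 10300 μs.

10300 μs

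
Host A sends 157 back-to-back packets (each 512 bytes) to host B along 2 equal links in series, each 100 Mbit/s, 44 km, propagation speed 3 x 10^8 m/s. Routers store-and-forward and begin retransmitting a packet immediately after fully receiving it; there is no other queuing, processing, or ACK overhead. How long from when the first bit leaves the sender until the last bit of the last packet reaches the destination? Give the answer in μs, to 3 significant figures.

6770 μs

Per-hop transmission t_tx = L/R = 4096/100000000 = 40.96 μs.
Per-hop propagation t_prop = 44000/300000000 = 146.667 μs.
Pipeline fill: first packet needs 2·t_tx to clear all hops; remaining 156 packets each add one t_tx.
Total = (2+157-1)·t_tx + 2·t_prop = 158·40.96 + 2·146.667 = 6770 μs.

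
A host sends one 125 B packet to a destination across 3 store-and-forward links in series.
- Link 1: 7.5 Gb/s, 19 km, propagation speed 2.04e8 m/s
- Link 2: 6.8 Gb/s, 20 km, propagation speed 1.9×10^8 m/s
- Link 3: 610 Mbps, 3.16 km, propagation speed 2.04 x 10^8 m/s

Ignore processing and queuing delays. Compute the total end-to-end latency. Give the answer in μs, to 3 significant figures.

216 μs

L = 125 × 8 = 1000 bits.
Transmission delays (L/R per hop): 0.133333, 0.147059, 1.63934 μs; sum = 1.91974 μs.
Propagation delays (d/s per hop): 93.1373, 105.263, 15.4902 μs; sum = 213.891 μs.
End-to-end = 216 μs.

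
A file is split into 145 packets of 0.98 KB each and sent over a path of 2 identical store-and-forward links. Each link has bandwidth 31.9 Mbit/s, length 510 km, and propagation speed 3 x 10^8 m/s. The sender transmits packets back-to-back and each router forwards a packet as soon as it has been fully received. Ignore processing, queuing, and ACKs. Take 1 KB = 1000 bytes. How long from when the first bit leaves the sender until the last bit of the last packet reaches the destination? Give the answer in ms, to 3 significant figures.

39.3 ms

Per-hop transmission t_tx = L/R = 7840/31900000 = 0.245768 ms.
Per-hop propagation t_prop = 510000/300000000 = 1.7 ms.
Pipeline fill: first packet needs 2·t_tx to clear all hops; remaining 144 packets each add one t_tx.
Total = (2+145-1)·t_tx + 2·t_prop = 146·0.245768 + 2·1.7 = 39.3 ms.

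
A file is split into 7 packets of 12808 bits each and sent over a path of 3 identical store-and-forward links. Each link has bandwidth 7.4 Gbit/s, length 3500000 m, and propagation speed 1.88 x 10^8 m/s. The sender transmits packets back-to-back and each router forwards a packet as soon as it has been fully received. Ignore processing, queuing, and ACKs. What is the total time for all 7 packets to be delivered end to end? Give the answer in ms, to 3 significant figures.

Per-hop transmission t_tx = L/R = 12808/7400000000 = 0.00173081 ms.
Per-hop propagation t_prop = 3500000/188000000 = 18.617 ms.
Pipeline fill: first packet needs 3·t_tx to clear all hops; remaining 6 packets each add one t_tx.
Total = (3+7-1)·t_tx + 3·t_prop = 9·0.00173081 + 3·18.617 = 55.9 ms.

55.9 ms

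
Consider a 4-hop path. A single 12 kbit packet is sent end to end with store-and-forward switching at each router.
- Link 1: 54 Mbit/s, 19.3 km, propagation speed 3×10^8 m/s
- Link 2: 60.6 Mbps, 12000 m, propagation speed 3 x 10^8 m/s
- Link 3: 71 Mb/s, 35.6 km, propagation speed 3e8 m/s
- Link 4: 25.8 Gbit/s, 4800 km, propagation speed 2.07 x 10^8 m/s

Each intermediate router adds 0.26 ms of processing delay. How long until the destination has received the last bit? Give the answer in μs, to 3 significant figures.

24800 μs

L = 12000 bits.
Transmission delays (L/R per hop): 222.222, 198.02, 169.014, 0.465116 μs; sum = 589.721 μs.
Propagation delays (d/s per hop): 64.3333, 40, 118.667, 23188.4 μs; sum = 23411.4 μs.
Processing at 3 router(s): 3 × 0.26 ms = 780 μs.
End-to-end = 24800 μs.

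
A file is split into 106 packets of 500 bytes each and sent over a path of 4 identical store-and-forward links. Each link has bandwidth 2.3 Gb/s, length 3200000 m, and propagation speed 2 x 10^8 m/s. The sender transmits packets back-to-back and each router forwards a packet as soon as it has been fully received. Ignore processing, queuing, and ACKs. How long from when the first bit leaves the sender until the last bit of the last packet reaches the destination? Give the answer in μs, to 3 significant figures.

64200 μs

Per-hop transmission t_tx = L/R = 4000/2300000000 = 1.73913 μs.
Per-hop propagation t_prop = 3200000/200000000 = 16000 μs.
Pipeline fill: first packet needs 4·t_tx to clear all hops; remaining 105 packets each add one t_tx.
Total = (4+106-1)·t_tx + 4·t_prop = 109·1.73913 + 4·16000 = 64200 μs.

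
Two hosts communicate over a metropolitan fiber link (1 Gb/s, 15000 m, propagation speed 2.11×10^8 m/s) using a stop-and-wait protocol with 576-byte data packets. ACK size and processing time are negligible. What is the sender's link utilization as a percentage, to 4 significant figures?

3.139 %

t_tx = L/R = 4608/1000000000 = 4.608e-06 s.
t_prop = 15000/211000000 = 7.109e-05 s; RTT = 0.00014218 s.
Cycle = t_tx + RTT = 0.000146788 s.
Utilization = t_tx / cycle = 4.608e-06/0.000146788 = 3.139 %.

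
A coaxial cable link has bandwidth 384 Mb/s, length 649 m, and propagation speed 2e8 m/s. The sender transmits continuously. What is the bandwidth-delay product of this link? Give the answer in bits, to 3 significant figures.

Propagation delay = 649 / 200000000 = 3.245e-06 s.
BDP = R × t_prop = 384000000 × 3.245e-06 = 1246.08 bits.

1250 bits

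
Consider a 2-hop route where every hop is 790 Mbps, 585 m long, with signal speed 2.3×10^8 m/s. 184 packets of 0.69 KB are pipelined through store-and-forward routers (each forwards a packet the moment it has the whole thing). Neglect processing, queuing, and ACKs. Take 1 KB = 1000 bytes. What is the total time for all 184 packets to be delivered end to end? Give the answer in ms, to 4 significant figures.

Per-hop transmission t_tx = L/R = 5520/790000000 = 0.00698734 ms.
Per-hop propagation t_prop = 585/2.3e+08 = 0.00254348 ms.
Pipeline fill: first packet needs 2·t_tx to clear all hops; remaining 183 packets each add one t_tx.
Total = (2+184-1)·t_tx + 2·t_prop = 185·0.00698734 + 2·0.00254348 = 1.298 ms.

1.298 ms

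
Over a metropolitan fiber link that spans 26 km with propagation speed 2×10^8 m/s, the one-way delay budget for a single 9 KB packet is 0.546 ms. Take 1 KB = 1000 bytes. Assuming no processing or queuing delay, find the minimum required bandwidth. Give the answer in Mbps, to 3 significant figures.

173 Mbps

L = 72000 bits.
Propagation delay = 26000 / 200000000 = 0.13 ms.
Transmission budget = 0.546 − 0.13 = 0.416 ms.
R ≥ L / t_tx = 72000 bits / 0.000416 s = 173 Mbps.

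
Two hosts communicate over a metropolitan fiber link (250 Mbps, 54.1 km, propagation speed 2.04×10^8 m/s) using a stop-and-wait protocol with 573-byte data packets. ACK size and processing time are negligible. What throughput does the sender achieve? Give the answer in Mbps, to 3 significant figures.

8.35 Mbps

t_tx = L/R = 4584/250000000 = 1.8336e-05 s.
t_prop = 54100/204000000 = 0.000265196 s; RTT = 0.000530392 s.
Cycle = t_tx + RTT = 0.000548728 s.
Throughput = L / cycle = 4584 / 0.000548728 = 8.35 Mbps.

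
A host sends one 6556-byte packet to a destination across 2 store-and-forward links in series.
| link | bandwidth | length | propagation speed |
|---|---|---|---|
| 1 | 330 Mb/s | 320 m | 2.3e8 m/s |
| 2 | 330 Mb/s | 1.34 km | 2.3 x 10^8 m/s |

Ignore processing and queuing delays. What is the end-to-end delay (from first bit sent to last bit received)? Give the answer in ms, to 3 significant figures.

0.325 ms

L = 6556 × 8 = 52448 bits.
Transmission delay per hop = L/R = 52448/330000000 = 0.158933 ms; 2 hops → 0.317867 ms.
Propagation delays (d/s per hop): 0.0013913, 0.00582609 ms; sum = 0.00721739 ms.
End-to-end = 0.325 ms.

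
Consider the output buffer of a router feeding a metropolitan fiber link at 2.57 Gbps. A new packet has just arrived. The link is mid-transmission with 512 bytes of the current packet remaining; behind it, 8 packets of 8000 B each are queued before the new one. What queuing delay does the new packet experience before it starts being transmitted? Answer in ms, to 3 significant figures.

Each queued packet: L/R = 64000/2570000000 = 0.0249027 ms.
8 queued → 0.199222 ms.
Plus remaining 4096 bits of current packet: 0.00159377 ms.
Queuing delay = 0.201 ms.

0.201 ms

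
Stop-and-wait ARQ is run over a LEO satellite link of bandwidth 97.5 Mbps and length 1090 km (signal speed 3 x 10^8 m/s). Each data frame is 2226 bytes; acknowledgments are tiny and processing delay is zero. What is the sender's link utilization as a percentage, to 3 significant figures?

2.45 %

t_tx = L/R = 17808/97500000 = 0.000182646 s.
t_prop = 1090000/300000000 = 0.00363333 s; RTT = 0.00726667 s.
Cycle = t_tx + RTT = 0.00744931 s.
Utilization = t_tx / cycle = 0.000182646/0.00744931 = 2.45 %.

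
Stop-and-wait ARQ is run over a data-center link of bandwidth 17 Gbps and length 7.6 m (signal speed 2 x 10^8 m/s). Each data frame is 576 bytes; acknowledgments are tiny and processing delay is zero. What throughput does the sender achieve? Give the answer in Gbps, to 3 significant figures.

13.3 Gbps

t_tx = L/R = 4608/17000000000 = 2.71059e-07 s.
t_prop = 7.6/200000000 = 3.8e-08 s; RTT = 7.6e-08 s.
Cycle = t_tx + RTT = 3.47059e-07 s.
Throughput = L / cycle = 4608 / 3.47059e-07 = 13.3 Gbps.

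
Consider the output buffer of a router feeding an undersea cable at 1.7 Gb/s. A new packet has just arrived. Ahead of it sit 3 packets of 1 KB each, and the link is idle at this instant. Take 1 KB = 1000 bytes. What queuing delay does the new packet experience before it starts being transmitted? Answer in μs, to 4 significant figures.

14.12 μs

Each queued packet: L/R = 8000/1700000000 = 4.70588 μs.
3 queued → 14.1176 μs.
Queuing delay = 14.12 μs.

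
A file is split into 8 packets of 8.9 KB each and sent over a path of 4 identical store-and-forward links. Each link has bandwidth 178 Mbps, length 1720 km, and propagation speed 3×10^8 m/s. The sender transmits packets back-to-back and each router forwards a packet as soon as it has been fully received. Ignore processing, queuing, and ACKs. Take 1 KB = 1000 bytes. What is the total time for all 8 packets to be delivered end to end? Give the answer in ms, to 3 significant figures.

27.3 ms

Per-hop transmission t_tx = L/R = 71200/178000000 = 0.4 ms.
Per-hop propagation t_prop = 1720000/300000000 = 5.73333 ms.
Pipeline fill: first packet needs 4·t_tx to clear all hops; remaining 7 packets each add one t_tx.
Total = (4+8-1)·t_tx + 4·t_prop = 11·0.4 + 4·5.73333 = 27.3 ms.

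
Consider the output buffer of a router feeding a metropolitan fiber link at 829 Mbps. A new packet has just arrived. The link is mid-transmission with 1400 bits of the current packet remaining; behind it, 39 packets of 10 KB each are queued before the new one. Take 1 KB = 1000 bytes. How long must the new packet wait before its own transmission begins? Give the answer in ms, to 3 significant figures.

Each queued packet: L/R = 80000/829000000 = 0.0965018 ms.
39 queued → 3.76357 ms.
Plus remaining 1400 bits of current packet: 0.00168878 ms.
Queuing delay = 3.77 ms.

3.77 ms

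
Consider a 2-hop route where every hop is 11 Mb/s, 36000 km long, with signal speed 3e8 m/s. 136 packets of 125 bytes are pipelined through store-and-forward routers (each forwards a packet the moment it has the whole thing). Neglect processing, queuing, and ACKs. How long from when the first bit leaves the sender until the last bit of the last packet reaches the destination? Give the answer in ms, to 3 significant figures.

Per-hop transmission t_tx = L/R = 1000/11000000 = 0.0909091 ms.
Per-hop propagation t_prop = 36000000/300000000 = 120 ms.
Pipeline fill: first packet needs 2·t_tx to clear all hops; remaining 135 packets each add one t_tx.
Total = (2+136-1)·t_tx + 2·t_prop = 137·0.0909091 + 2·120 = 252 ms.

252 ms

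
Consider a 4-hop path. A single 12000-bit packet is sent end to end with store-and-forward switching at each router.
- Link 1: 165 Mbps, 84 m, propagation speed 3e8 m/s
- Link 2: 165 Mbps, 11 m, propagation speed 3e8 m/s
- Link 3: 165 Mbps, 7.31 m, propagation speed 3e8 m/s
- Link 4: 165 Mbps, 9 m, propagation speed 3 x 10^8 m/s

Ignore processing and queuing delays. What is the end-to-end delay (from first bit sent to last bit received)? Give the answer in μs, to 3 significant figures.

291 μs

Transmission delay per hop = L/R = 12000/165000000 = 72.7273 μs; 4 hops → 290.909 μs.
Propagation delays (d/s per hop): 0.28, 0.0366667, 0.0243667, 0.03 μs; sum = 0.371033 μs.
End-to-end = 291 μs.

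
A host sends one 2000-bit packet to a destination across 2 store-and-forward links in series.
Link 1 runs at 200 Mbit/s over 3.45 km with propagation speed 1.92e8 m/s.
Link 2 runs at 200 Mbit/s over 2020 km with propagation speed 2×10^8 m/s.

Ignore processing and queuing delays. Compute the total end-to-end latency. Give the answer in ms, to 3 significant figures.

10.1 ms

Transmission delay per hop = L/R = 2000/200000000 = 0.01 ms; 2 hops → 0.02 ms.
Propagation delays (d/s per hop): 0.0179688, 10.1 ms; sum = 10.118 ms.
End-to-end = 10.1 ms.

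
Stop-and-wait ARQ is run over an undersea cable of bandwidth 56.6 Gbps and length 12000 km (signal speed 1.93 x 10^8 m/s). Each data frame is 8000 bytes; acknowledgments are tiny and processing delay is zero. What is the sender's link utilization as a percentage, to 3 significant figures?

0.000909 %

t_tx = L/R = 64000/56600000000 = 1.13074e-06 s.
t_prop = 12000000/193000000 = 0.0621762 s; RTT = 0.124352 s.
Cycle = t_tx + RTT = 0.124353 s.
Utilization = t_tx / cycle = 1.13074e-06/0.124353 = 0.000909 %.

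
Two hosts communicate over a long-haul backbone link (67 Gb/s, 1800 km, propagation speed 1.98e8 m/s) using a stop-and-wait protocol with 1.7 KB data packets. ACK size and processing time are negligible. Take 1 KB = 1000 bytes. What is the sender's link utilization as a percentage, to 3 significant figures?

t_tx = L/R = 13600/67000000000 = 2.02985e-07 s.
t_prop = 1800000/198000000 = 0.00909091 s; RTT = 0.0181818 s.
Cycle = t_tx + RTT = 0.018182 s.
Utilization = t_tx / cycle = 2.02985e-07/0.018182 = 0.00112 %.

0.00112 %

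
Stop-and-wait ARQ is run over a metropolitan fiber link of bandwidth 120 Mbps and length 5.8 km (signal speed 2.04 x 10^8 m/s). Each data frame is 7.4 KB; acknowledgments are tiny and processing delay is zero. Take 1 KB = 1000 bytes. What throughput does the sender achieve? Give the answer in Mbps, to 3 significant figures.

108 Mbps

t_tx = L/R = 59200/120000000 = 0.000493333 s.
t_prop = 5800/204000000 = 2.84314e-05 s; RTT = 5.68627e-05 s.
Cycle = t_tx + RTT = 0.000550196 s.
Throughput = L / cycle = 59200 / 0.000550196 = 108 Mbps.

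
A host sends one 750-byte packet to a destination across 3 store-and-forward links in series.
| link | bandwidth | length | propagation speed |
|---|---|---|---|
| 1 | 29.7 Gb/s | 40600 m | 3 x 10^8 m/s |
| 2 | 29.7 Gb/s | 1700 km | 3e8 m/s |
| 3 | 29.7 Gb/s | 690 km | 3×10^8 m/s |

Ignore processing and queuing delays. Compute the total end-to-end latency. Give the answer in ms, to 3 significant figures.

L = 750 × 8 = 6000 bits.
Transmission delay per hop = L/R = 6000/29700000000 = 0.00020202 ms; 3 hops → 0.000606061 ms.
Propagation delays (d/s per hop): 0.135333, 5.66667, 2.3 ms; sum = 8.102 ms.
End-to-end = 8.10 ms.

8.10 ms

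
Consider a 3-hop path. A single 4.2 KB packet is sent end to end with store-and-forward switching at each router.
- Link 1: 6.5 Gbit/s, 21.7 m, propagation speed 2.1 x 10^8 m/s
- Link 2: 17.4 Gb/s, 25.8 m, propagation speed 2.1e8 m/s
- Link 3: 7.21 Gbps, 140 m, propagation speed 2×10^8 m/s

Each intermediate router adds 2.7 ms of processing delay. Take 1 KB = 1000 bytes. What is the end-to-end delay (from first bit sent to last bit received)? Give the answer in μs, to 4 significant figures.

5413 μs

L = 33600 bits.
Transmission delays (L/R per hop): 5.16923, 1.93103, 4.66019 μs; sum = 11.7605 μs.
Propagation delays (d/s per hop): 0.103333, 0.122857, 0.7 μs; sum = 0.92619 μs.
Processing at 2 router(s): 2 × 2.7 ms = 5400 μs.
End-to-end = 5413 μs.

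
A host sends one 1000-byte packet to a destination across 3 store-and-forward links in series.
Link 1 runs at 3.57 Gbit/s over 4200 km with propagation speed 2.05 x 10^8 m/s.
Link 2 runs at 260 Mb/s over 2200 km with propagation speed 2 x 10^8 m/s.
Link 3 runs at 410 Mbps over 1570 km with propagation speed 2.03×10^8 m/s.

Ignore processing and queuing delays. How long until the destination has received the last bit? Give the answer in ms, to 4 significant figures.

L = 1000 × 8 = 8000 bits.
Transmission delays (L/R per hop): 0.0022409, 0.0307692, 0.0195122 ms; sum = 0.0525223 ms.
Propagation delays (d/s per hop): 20.4878, 11, 7.73399 ms; sum = 39.2218 ms.
End-to-end = 39.27 ms.

39.27 ms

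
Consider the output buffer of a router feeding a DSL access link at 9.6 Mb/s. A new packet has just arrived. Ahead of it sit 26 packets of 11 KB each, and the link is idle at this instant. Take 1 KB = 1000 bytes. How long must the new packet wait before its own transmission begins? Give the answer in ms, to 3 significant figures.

Each queued packet: L/R = 88000/9600000 = 9.16667 ms.
26 queued → 238.333 ms.
Queuing delay = 238 ms.

238 ms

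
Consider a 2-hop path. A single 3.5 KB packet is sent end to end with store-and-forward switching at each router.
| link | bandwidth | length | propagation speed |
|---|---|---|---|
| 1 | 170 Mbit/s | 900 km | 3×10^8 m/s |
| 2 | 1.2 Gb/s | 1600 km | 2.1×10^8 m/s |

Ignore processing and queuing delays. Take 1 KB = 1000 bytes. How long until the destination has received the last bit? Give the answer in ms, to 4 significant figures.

L = 28000 bits.
Transmission delays (L/R per hop): 0.164706, 0.0233333 ms; sum = 0.188039 ms.
Propagation delays (d/s per hop): 3, 7.61905 ms; sum = 10.619 ms.
End-to-end = 10.81 ms.

10.81 ms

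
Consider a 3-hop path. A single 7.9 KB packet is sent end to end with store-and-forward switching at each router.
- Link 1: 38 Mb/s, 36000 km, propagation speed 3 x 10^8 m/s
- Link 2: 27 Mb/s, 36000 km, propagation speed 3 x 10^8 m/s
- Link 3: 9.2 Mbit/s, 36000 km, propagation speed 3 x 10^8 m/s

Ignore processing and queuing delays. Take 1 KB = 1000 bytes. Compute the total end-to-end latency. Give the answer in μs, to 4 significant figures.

370900 μs

L = 63200 bits.
Transmission delays (L/R per hop): 1663.16, 2340.74, 6869.57 μs; sum = 10873.5 μs.
Propagation delays (d/s per hop): 120000, 120000, 120000 μs; sum = 360000 μs.
End-to-end = 370900 μs.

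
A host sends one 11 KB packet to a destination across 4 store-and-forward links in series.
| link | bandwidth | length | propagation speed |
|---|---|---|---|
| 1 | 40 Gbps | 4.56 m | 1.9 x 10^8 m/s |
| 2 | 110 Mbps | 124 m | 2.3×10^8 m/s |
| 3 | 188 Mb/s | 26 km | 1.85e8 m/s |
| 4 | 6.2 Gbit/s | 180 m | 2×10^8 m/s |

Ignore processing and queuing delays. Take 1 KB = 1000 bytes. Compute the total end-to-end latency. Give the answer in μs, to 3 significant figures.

L = 88000 bits.
Transmission delays (L/R per hop): 2.2, 800, 468.085, 14.1935 μs; sum = 1284.48 μs.
Propagation delays (d/s per hop): 0.024, 0.53913, 140.541, 0.9 μs; sum = 142.004 μs.
End-to-end = 1430 μs.

1430 μs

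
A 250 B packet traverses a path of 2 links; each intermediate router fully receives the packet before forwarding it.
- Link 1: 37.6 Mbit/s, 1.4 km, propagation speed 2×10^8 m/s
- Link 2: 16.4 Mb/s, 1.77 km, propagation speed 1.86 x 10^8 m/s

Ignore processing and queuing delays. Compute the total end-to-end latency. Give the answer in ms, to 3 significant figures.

L = 250 × 8 = 2000 bits.
Transmission delays (L/R per hop): 0.0531915, 0.121951 ms; sum = 0.175143 ms.
Propagation delays (d/s per hop): 0.007, 0.00951613 ms; sum = 0.0165161 ms.
End-to-end = 0.192 ms.

0.192 ms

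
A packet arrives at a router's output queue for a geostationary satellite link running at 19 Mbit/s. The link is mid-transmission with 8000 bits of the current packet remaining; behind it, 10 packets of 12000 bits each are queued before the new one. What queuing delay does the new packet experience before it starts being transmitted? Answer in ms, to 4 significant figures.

6.737 ms

Each queued packet: L/R = 12000/19000000 = 0.631579 ms.
10 queued → 6.31579 ms.
Plus remaining 8000 bits of current packet: 0.421053 ms.
Queuing delay = 6.737 ms.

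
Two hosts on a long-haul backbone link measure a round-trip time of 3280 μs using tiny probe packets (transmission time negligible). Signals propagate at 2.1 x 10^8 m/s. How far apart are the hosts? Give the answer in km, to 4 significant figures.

One-way propagation = RTT/2 = 1640 μs.
d = s × t = 210000000 × 0.00164 = 344.4 km.

344.4 km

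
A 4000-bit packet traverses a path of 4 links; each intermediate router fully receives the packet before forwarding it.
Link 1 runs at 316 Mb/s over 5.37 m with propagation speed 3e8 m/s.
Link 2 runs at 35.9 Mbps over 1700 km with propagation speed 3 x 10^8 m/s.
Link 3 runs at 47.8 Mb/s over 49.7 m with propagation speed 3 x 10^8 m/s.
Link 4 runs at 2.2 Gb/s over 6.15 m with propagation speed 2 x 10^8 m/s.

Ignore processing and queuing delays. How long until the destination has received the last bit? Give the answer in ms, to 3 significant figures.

Transmission delays (L/R per hop): 0.0126582, 0.111421, 0.083682, 0.00181818 ms; sum = 0.209579 ms.
Propagation delays (d/s per hop): 1.79e-05, 5.66667, 0.000165667, 3.075e-05 ms; sum = 5.66688 ms.
End-to-end = 5.88 ms.

5.88 ms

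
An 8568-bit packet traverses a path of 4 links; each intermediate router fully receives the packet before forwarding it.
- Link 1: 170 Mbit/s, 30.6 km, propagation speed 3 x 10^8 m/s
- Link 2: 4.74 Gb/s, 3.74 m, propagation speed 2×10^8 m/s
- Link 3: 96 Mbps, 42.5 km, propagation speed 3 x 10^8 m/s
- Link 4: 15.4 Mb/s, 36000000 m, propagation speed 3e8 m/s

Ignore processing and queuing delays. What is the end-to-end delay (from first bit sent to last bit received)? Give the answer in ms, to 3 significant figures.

121 ms

Transmission delays (L/R per hop): 0.0504, 0.00180759, 0.08925, 0.556364 ms; sum = 0.697821 ms.
Propagation delays (d/s per hop): 0.102, 1.87e-05, 0.141667, 120 ms; sum = 120.244 ms.
End-to-end = 121 ms.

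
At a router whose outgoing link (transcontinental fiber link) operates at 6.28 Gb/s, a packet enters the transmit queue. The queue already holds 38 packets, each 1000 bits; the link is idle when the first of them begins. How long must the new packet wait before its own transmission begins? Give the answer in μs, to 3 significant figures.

Each queued packet: L/R = 1000/6280000000 = 0.159236 μs.
38 queued → 6.05096 μs.
Queuing delay = 6.05 μs.

6.05 μs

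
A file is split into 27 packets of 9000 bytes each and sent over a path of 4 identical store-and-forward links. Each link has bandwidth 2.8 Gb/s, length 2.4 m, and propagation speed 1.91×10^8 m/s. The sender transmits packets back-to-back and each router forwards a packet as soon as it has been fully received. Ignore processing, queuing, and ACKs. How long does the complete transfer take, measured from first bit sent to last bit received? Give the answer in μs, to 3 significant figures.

771 μs

Per-hop transmission t_tx = L/R = 72000/2800000000 = 25.7143 μs.
Per-hop propagation t_prop = 2.4/191000000 = 0.0125654 μs.
Pipeline fill: first packet needs 4·t_tx to clear all hops; remaining 26 packets each add one t_tx.
Total = (4+27-1)·t_tx + 4·t_prop = 30·25.7143 + 4·0.0125654 = 771 μs.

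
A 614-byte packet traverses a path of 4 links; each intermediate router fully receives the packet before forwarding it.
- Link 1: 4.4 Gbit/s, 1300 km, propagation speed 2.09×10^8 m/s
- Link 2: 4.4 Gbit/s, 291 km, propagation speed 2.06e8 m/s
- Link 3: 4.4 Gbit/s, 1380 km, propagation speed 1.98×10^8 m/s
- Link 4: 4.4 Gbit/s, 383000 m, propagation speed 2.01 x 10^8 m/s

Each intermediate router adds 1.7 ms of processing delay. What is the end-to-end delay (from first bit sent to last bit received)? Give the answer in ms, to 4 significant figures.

L = 614 × 8 = 4912 bits.
Transmission delay per hop = L/R = 4912/4400000000 = 0.00111636 ms; 4 hops → 0.00446545 ms.
Propagation delays (d/s per hop): 6.2201, 1.41262, 6.9697, 1.90547 ms; sum = 16.5079 ms.
Processing at 3 router(s): 3 × 1.7 ms = 5.1 ms.
End-to-end = 21.61 ms.

21.61 ms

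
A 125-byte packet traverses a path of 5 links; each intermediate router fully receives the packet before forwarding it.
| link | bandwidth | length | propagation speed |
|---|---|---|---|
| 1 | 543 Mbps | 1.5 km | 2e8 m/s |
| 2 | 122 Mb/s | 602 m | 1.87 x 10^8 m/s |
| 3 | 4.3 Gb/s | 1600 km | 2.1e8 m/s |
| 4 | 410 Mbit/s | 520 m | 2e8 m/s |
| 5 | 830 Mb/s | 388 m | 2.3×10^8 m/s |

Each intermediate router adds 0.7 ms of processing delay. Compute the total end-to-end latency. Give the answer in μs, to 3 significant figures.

10400 μs

L = 125 × 8 = 1000 bits.
Transmission delays (L/R per hop): 1.84162, 8.19672, 0.232558, 2.43902, 1.20482 μs; sum = 13.9147 μs.
Propagation delays (d/s per hop): 7.5, 3.21925, 7619.05, 2.6, 1.68696 μs; sum = 7634.05 μs.
Processing at 4 router(s): 4 × 0.7 ms = 2800 μs.
End-to-end = 10400 μs.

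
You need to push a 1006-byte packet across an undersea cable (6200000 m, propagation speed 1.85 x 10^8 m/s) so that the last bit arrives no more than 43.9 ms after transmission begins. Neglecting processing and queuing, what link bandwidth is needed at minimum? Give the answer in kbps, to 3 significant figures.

775 kbps

L = 8048 bits.
Propagation delay = 6200000 / 185000000 = 33.5135 ms.
Transmission budget = 43.9 − 33.5135 = 10.3865 ms.
R ≥ L / t_tx = 8048 bits / 0.0103865 s = 775 kbps.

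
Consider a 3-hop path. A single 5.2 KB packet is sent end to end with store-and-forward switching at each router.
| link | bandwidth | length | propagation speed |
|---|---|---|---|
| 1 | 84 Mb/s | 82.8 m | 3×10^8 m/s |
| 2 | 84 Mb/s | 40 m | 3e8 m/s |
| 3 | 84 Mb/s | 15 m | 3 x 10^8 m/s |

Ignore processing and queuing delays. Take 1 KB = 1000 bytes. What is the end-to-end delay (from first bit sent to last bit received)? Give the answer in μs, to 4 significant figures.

L = 41600 bits.
Transmission delay per hop = L/R = 41600/84000000 = 495.238 μs; 3 hops → 1485.71 μs.
Propagation delays (d/s per hop): 0.276, 0.133333, 0.05 μs; sum = 0.459333 μs.
End-to-end = 1486 μs.

1486 μs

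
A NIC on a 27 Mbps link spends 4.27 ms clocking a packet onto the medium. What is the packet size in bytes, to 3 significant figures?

L = R × t_tx = 27000000 b/s × 0.00427 s = 115290 bits.
In bytes: 115290 / 8 = 14400 bytes.

14400 bytes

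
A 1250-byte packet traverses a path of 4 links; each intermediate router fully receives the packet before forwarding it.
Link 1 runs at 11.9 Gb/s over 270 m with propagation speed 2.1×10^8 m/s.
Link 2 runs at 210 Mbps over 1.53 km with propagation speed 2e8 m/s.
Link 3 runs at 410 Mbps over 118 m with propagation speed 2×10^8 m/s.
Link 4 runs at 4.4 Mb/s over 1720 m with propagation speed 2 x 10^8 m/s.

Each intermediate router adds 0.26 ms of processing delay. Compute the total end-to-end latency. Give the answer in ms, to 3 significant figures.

L = 1250 × 8 = 10000 bits.
Transmission delays (L/R per hop): 0.000840336, 0.047619, 0.0243902, 2.27273 ms; sum = 2.34558 ms.
Propagation delays (d/s per hop): 0.00128571, 0.00765, 0.00059, 0.0086 ms; sum = 0.0181257 ms.
Processing at 3 router(s): 3 × 0.26 ms = 0.78 ms.
End-to-end = 3.14 ms.

3.14 ms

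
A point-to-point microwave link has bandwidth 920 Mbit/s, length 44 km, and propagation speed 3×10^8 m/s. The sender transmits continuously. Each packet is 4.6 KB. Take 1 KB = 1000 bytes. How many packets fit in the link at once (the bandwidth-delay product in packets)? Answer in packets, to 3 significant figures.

Propagation delay = 44000 / 300000000 = 0.000146667 s.
BDP = R × t_prop = 920000000 × 0.000146667 = 134933 bits.
In packets of 36800 bits: 3.67 packets.

3.67 packets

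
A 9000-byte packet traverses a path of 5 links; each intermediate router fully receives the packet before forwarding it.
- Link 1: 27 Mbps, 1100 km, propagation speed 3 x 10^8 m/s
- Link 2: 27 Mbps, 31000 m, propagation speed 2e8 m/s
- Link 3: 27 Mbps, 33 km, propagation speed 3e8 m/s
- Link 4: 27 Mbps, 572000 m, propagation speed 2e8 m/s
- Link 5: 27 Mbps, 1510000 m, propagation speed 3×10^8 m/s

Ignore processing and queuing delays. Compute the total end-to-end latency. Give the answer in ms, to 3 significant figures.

L = 9000 × 8 = 72000 bits.
Transmission delay per hop = L/R = 72000/27000000 = 2.66667 ms; 5 hops → 13.3333 ms.
Propagation delays (d/s per hop): 3.66667, 0.155, 0.11, 2.86, 5.03333 ms; sum = 11.825 ms.
End-to-end = 25.2 ms.

25.2 ms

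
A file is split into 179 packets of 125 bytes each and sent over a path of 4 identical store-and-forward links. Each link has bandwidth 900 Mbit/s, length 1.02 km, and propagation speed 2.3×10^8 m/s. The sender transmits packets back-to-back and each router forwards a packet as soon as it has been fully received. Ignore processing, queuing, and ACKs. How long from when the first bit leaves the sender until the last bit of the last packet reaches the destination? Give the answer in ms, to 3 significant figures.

0.220 ms

Per-hop transmission t_tx = L/R = 1000/900000000 = 0.00111111 ms.
Per-hop propagation t_prop = 1020/2.3e+08 = 0.00443478 ms.
Pipeline fill: first packet needs 4·t_tx to clear all hops; remaining 178 packets each add one t_tx.
Total = (4+179-1)·t_tx + 4·t_prop = 182·0.00111111 + 4·0.00443478 = 0.220 ms.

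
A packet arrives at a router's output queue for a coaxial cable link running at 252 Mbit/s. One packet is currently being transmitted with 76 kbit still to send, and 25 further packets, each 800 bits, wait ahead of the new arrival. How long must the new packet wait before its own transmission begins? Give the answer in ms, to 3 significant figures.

Each queued packet: L/R = 800/252000000 = 0.0031746 ms.
25 queued → 0.0793651 ms.
Plus remaining 76000 bits of current packet: 0.301587 ms.
Queuing delay = 0.381 ms.

0.381 ms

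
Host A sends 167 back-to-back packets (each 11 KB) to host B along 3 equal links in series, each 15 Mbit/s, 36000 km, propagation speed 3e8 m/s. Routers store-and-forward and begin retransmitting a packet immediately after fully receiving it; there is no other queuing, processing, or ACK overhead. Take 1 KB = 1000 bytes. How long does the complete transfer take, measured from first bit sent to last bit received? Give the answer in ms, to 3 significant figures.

Per-hop transmission t_tx = L/R = 88000/15000000 = 5.86667 ms.
Per-hop propagation t_prop = 36000000/300000000 = 120 ms.
Pipeline fill: first packet needs 3·t_tx to clear all hops; remaining 166 packets each add one t_tx.
Total = (3+167-1)·t_tx + 3·t_prop = 169·5.86667 + 3·120 = 1350 ms.

1350 ms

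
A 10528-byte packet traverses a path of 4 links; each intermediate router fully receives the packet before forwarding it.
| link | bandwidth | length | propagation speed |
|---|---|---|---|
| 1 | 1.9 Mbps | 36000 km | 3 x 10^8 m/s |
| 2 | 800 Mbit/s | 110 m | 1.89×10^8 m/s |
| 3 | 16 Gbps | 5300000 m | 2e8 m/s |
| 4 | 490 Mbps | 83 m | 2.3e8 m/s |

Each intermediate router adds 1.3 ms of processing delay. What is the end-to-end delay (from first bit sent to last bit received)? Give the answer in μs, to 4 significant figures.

195000 μs

L = 10528 × 8 = 84224 bits.
Transmission delays (L/R per hop): 44328.4, 105.28, 5.264, 171.886 μs; sum = 44610.9 μs.
Propagation delays (d/s per hop): 120000, 0.582011, 26500, 0.36087 μs; sum = 146501 μs.
Processing at 3 router(s): 3 × 1.3 ms = 3900 μs.
End-to-end = 195000 μs.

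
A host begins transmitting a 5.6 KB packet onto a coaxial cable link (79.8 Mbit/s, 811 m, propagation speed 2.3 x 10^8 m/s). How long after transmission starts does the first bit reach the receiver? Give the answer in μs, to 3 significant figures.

First bit experiences only propagation delay: d/s = 811/2.3e+08 = 3.53 μs.

3.53 μs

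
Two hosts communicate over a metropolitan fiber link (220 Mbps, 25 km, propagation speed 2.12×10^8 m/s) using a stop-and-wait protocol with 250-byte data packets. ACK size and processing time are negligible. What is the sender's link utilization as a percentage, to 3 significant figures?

3.71 %

t_tx = L/R = 2000/220000000 = 9.09091e-06 s.
t_prop = 25000/212000000 = 0.000117925 s; RTT = 0.000235849 s.
Cycle = t_tx + RTT = 0.00024494 s.
Utilization = t_tx / cycle = 9.09091e-06/0.00024494 = 3.71 %.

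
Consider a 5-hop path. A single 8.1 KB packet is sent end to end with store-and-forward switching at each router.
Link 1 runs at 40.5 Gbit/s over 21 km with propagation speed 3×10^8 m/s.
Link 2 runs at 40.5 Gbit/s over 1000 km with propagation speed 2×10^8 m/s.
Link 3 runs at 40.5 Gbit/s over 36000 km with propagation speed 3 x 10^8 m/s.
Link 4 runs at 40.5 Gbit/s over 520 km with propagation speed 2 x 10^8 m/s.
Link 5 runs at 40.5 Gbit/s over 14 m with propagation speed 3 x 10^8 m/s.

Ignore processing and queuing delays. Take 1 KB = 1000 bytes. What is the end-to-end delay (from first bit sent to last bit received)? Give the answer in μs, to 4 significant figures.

127700 μs

L = 64800 bits.
Transmission delay per hop = L/R = 64800/40500000000 = 1.6 μs; 5 hops → 8 μs.
Propagation delays (d/s per hop): 70, 5000, 120000, 2600, 0.0466667 μs; sum = 127670 μs.
End-to-end = 127700 μs.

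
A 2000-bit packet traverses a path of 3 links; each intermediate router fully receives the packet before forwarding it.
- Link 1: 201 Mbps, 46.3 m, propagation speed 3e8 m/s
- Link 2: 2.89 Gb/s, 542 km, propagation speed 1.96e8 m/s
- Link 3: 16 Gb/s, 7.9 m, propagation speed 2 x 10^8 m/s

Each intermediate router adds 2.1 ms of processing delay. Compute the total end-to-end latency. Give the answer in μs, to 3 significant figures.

6980 μs

Transmission delays (L/R per hop): 9.95025, 0.692042, 0.125 μs; sum = 10.7673 μs.
Propagation delays (d/s per hop): 0.154333, 2765.31, 0.0395 μs; sum = 2765.5 μs.
Processing at 2 router(s): 2 × 2.1 ms = 4200 μs.
End-to-end = 6980 μs.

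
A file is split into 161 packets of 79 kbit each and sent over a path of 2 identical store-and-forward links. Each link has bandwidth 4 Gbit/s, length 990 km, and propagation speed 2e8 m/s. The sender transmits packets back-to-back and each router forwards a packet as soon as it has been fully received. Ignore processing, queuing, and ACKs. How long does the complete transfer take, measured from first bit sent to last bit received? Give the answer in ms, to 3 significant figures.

13.1 ms

Per-hop transmission t_tx = L/R = 79000/4000000000 = 0.01975 ms.
Per-hop propagation t_prop = 990000/200000000 = 4.95 ms.
Pipeline fill: first packet needs 2·t_tx to clear all hops; remaining 160 packets each add one t_tx.
Total = (2+161-1)·t_tx + 2·t_prop = 162·0.01975 + 2·4.95 = 13.1 ms.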